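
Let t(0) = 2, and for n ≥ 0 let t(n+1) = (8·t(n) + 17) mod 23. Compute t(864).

19

Listing terms: t(0) = 2, t(1) = 10, t(2) = 5, t(3) = 11, t(4) = 13, t(5) = 6, t(6) = 19, t(7) = 8, t(8) = 12, t(9) = 21, t(10) = 1, t(11) = 2.
The sequence repeats with period 11.
(864 - 0) mod 11 = 6, so t(864) = t(6) = 19.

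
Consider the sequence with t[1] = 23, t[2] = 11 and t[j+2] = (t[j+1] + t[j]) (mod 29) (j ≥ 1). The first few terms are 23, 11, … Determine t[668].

16

Computing terms: t[1] = 23, t[2] = 11, t[3] = 5, t[4] = 16, t[5] = 21, t[6] = 8, t[7] = 0, t[8] = 8, t[9] = 8, t[10] = 16, t[11] = 24, t[12] = 11, t[13] = 6, t[14] = 17, t[15] = 23, t[16] = 11.
The sequence repeats with period 14.
So t[668] = t[1 + ((668-1) mod 14)] = t[10] = 16.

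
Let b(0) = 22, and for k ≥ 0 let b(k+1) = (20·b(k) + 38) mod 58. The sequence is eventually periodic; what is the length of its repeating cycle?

7

Computing terms: b(0) = 22; b(1) = 14; b(2) = 28; b(3) = 18; b(4) = 50; b(5) = 52; b(6) = 34; b(7) = 22.
Since b(7) = b(0) = 22, the sequence is periodic with period 7.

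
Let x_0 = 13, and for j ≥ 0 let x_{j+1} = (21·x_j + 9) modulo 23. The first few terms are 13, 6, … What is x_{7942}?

Listing terms: x_0 = 13; x_1 = 6; x_2 = 20; x_3 = 15; x_4 = 2; x_5 = 5; x_6 = 22; x_7 = 11; x_8 = 10; x_9 = 12; x_{10} = 8; x_{11} = 16; x_{12} = 0; x_{13} = 9; x_{14} = 14; x_{15} = 4; x_{16} = 1; x_{17} = 7; x_{18} = 18; x_{19} = 19; x_{20} = 17; x_{21} = 21; x_{22} = 13.
The sequence repeats with period 22.
(7942 - 0) mod 22 = 0, so x_{7942} = x_0 = 13.

13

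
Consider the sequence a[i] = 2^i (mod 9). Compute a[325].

2

a[0] = 1, a[1] = 2, a[2] = 4, a[3] = 8, a[4] = 7, a[5] = 5, a[6] = 1.
Since a[6] = a[0] = 1, the sequence is periodic with period 6.
(325 - 0) mod 6 = 1, so a[325] = a[1] = 2.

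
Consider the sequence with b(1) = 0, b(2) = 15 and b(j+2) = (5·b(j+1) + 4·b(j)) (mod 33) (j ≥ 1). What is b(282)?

Listing terms: b(1) = 0, b(2) = 15, b(3) = 9, b(4) = 6, b(5) = 0, b(6) = 24, b(7) = 21, b(8) = 3, b(9) = 0, b(10) = 12, b(11) = 27, b(12) = 18, b(13) = 0, b(14) = 6, b(15) = 30, b(16) = 9, b(17) = 0, b(18) = 3, b(19) = 15, b(20) = 21, b(21) = 0, b(22) = 18, b(23) = 24, b(24) = 27, b(25) = 0, b(26) = 9, b(27) = 12, b(28) = 30, b(29) = 0, b(30) = 21, b(31) = 6, b(32) = 15, b(33) = 0, b(34) = 27, b(35) = 3, b(36) = 24, b(37) = 0, b(38) = 30, b(39) = 18, b(40) = 12, b(41) = 0, b(42) = 15.
The sequence repeats with period 40.
So b(282) = b(1 + ((282-1) mod 40)) = b(2) = 15.

15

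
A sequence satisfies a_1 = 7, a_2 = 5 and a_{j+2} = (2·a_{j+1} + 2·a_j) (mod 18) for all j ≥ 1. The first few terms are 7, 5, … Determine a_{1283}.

We have a_1 = 7; a_2 = 5; a_3 = 6; a_4 = 4; a_5 = 2; a_6 = 12; a_7 = 10; a_8 = 8; a_9 = 0; a_{10} = 16; a_{11} = 14; a_{12} = 6; a_{13} = 4.
Since (a_{12}, a_{13}) = (a_3, a_4) = (6, 4) (two consecutive terms determine the rest), the sequence is eventually periodic: after a pre-period of length 2 it cycles with period 9.
For j ≥ 3, a_j depends only on (j - 3) mod 9. (1283 - 3) mod 9 = 2, so a_{1283} = a_5 = 2.

2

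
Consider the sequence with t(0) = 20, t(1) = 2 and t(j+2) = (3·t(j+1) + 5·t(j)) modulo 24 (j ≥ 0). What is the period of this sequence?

12

t(0) = 20, t(1) = 2, t(2) = 10, t(3) = 16, t(4) = 2, t(5) = 14, t(6) = 4, t(7) = 10, t(8) = 2, t(9) = 8, t(10) = 10, t(11) = 22, t(12) = 20, t(13) = 2.
Since (t(12), t(13)) = (t(0), t(1)) = (20, 2) (two consecutive terms determine the rest), the sequence is periodic with period 12.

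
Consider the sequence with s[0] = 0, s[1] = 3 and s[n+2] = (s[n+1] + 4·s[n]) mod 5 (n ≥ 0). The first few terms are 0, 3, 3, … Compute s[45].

We have s[0] = 0, s[1] = 3, s[2] = 3, s[3] = 0, s[4] = 2, s[5] = 2, s[6] = 0, s[7] = 3.
The sequence repeats with period 6.
(45 - 0) mod 6 = 3, so s[45] = s[3] = 0.

0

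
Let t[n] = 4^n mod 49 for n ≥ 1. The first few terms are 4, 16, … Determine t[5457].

We have t[1] = 4; t[2] = 16; t[3] = 15; t[4] = 11; t[5] = 44; t[6] = 29; t[7] = 18; t[8] = 23; t[9] = 43; t[10] = 25; t[11] = 2; t[12] = 8; t[13] = 32; t[14] = 30; t[15] = 22; t[16] = 39; t[17] = 9; t[18] = 36; t[19] = 46; t[20] = 37; t[21] = 1; t[22] = 4.
The sequence repeats with period 21.
So t[5457] = t[1 + ((5457-1) mod 21)] = t[18] = 36.

36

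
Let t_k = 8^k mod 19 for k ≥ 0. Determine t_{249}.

18

We have t_0 = 1,  t_1 = 8,  t_2 = 7,  t_3 = 18,  t_4 = 11,  t_5 = 12,  t_6 = 1.
Since t_6 = t_0 = 1, the sequence is periodic with period 6.
(249 - 0) mod 6 = 3, so t_{249} = t_3 = 18.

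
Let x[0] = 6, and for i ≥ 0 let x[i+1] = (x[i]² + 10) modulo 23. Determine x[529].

Computing terms: x[0] = 6, x[1] = 0, x[2] = 10, x[3] = 18, x[4] = 12, x[5] = 16, x[6] = 13, x[7] = 18.
Since x[7] = x[3] = 18, the sequence is eventually periodic: after a pre-period of length 3 it cycles with period 4.
For i ≥ 3, x[i] depends only on (i - 3) mod 4. (529 - 3) mod 4 = 2, so x[529] = x[5] = 16.

16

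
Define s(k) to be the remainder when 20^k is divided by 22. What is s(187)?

Computing terms: s(0) = 1; s(1) = 20; s(2) = 4; s(3) = 14; s(4) = 16; s(5) = 12; s(6) = 20.
Since s(6) = s(1) = 20, the sequence is eventually periodic: after a pre-period of length 1 it cycles with period 5.
For k ≥ 1, s(k) depends only on (k - 1) mod 5. (187 - 1) mod 5 = 1, so s(187) = s(2) = 4.

4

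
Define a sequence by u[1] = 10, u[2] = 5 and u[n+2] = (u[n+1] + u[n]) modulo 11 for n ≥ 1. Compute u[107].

2

Computing terms: u[1] = 10, u[2] = 5, u[3] = 4, u[4] = 9, u[5] = 2, u[6] = 0, u[7] = 2, u[8] = 2, u[9] = 4, u[10] = 6, u[11] = 10, u[12] = 5.
Since (u[11], u[12]) = (u[1], u[2]) = (10, 5) (two consecutive terms determine the rest), the sequence is periodic with period 10.
(107 - 1) mod 10 = 6, so u[107] = u[7] = 2.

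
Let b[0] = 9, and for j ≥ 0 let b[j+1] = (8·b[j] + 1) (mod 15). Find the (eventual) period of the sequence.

4

b[0] = 9, b[1] = 13, b[2] = 0, b[3] = 1, b[4] = 9.
The sequence repeats with period 4.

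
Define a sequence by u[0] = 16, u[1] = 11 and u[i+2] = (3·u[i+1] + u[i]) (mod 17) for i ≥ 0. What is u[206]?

8

Computing terms: u[0] = 16,  u[1] = 11,  u[2] = 15,  u[3] = 5,  u[4] = 13,  u[5] = 10,  u[6] = 9,  u[7] = 3,  u[8] = 1,  u[9] = 6,  u[10] = 2,  u[11] = 12,  u[12] = 4,  u[13] = 7,  u[14] = 8,  u[15] = 14,  u[16] = 16,  u[17] = 11.
The sequence repeats with period 16.
(206 - 0) mod 16 = 14, so u[206] = u[14] = 8.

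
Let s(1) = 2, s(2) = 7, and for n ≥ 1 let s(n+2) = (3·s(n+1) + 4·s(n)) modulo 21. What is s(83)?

Listing terms: s(1) = 2, s(2) = 7, s(3) = 8, s(4) = 10, s(5) = 20, s(6) = 16, s(7) = 2, s(8) = 7.
The sequence repeats with period 6.
(83 - 1) mod 6 = 4, so s(83) = s(5) = 20.

20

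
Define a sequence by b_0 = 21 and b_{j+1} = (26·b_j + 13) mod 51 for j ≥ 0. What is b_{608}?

21

Computing terms: b_0 = 21; b_1 = 49; b_2 = 12; b_3 = 19; b_4 = 48; b_5 = 37; b_6 = 6; b_7 = 16; b_8 = 21.
Since b_8 = b_0 = 21, the sequence is periodic with period 8.
(608 - 0) mod 8 = 0, so b_{608} = b_0 = 21.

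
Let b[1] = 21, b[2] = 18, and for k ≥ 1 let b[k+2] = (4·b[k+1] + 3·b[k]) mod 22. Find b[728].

0

b[1] = 21; b[2] = 18; b[3] = 3; b[4] = 0; b[5] = 9; b[6] = 14; b[7] = 17; b[8] = 0; b[9] = 7; b[10] = 6; b[11] = 1; b[12] = 0; b[13] = 3; b[14] = 12; b[15] = 13; b[16] = 0; b[17] = 17; b[18] = 2; b[19] = 15; b[20] = 0; b[21] = 1; b[22] = 4; b[23] = 19; b[24] = 0; b[25] = 13; b[26] = 8; b[27] = 5; b[28] = 0; b[29] = 15; b[30] = 16; b[31] = 21; b[32] = 0; b[33] = 19; b[34] = 10; b[35] = 9; b[36] = 0; b[37] = 5; b[38] = 20; b[39] = 7; b[40] = 0; b[41] = 21; b[42] = 18.
The sequence repeats with period 40.
(728 - 1) mod 40 = 7, so b[728] = b[8] = 0.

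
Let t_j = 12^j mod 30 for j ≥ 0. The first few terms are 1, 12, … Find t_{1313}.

12

t_0 = 1,  t_1 = 12,  t_2 = 24,  t_3 = 18,  t_4 = 6,  t_5 = 12.
Since t_5 = t_1 = 12, the sequence is eventually periodic: after a pre-period of length 1 it cycles with period 4.
For j ≥ 1, t_j depends only on (j - 1) mod 4. (1313 - 1) mod 4 = 0, so t_{1313} = t_1 = 12.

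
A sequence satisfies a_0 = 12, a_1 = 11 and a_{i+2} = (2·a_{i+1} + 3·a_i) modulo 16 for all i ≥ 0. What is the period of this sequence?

16

Computing terms: a_0 = 12,  a_1 = 11,  a_2 = 10,  a_3 = 5,  a_4 = 8,  a_5 = 15,  a_6 = 6,  a_7 = 9,  a_8 = 4,  a_9 = 3,  a_{10} = 2,  a_{11} = 13,  a_{12} = 0,  a_{13} = 7,  a_{14} = 14,  a_{15} = 1,  a_{16} = 12,  a_{17} = 11.
The sequence repeats with period 16.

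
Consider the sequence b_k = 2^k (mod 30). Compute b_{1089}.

2

We have b_0 = 1,  b_1 = 2,  b_2 = 4,  b_3 = 8,  b_4 = 16,  b_5 = 2.
Since b_5 = b_1 = 2, the sequence is eventually periodic: after a pre-period of length 1 it cycles with period 4.
For k ≥ 1, b_k depends only on (k - 1) mod 4. (1089 - 1) mod 4 = 0, so b_{1089} = b_1 = 2.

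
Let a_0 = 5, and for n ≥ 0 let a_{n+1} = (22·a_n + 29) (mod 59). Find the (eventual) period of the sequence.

29

Computing terms: a_0 = 5,  a_1 = 21,  a_2 = 19,  a_3 = 34,  a_4 = 10,  a_5 = 13,  a_6 = 20,  a_7 = 56,  a_8 = 22,  a_9 = 41,  a_{10} = 46,  a_{11} = 38,  a_{12} = 39,  a_{13} = 2,  a_{14} = 14,  a_{15} = 42,  a_{16} = 9,  a_{17} = 50,  a_{18} = 8,  a_{19} = 28,  a_{20} = 55,  a_{21} = 0,  a_{22} = 29,  a_{23} = 18,  a_{24} = 12,  a_{25} = 57,  a_{26} = 44,  a_{27} = 53,  a_{28} = 15,  a_{29} = 5.
Since a_{29} = a_0 = 5, the sequence is periodic with period 29.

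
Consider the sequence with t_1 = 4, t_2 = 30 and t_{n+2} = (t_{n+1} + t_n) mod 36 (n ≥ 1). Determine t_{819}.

Listing terms: t_1 = 4,  t_2 = 30,  t_3 = 34,  t_4 = 28,  t_5 = 26,  t_6 = 18,  t_7 = 8,  t_8 = 26,  t_9 = 34,  t_{10} = 24,  t_{11} = 22,  t_{12} = 10,  t_{13} = 32,  t_{14} = 6,  t_{15} = 2,  t_{16} = 8,  t_{17} = 10,  t_{18} = 18,  t_{19} = 28,  t_{20} = 10,  t_{21} = 2,  t_{22} = 12,  t_{23} = 14,  t_{24} = 26,  t_{25} = 4,  t_{26} = 30.
The sequence repeats with period 24.
(819 - 1) mod 24 = 2, so t_{819} = t_3 = 34.

34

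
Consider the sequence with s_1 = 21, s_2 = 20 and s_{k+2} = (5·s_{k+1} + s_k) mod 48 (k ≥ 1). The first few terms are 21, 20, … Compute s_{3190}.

We have s_1 = 21, s_2 = 20, s_3 = 25, s_4 = 1, s_5 = 30, s_6 = 7, s_7 = 17, s_8 = 44, s_9 = 45, s_{10} = 29, s_{11} = 46, s_{12} = 19, s_{13} = 45, s_{14} = 4, s_{15} = 17, s_{16} = 41, s_{17} = 30, s_{18} = 47, s_{19} = 25, s_{20} = 28, s_{21} = 21, s_{22} = 37, s_{23} = 14, s_{24} = 11, s_{25} = 21, s_{26} = 20.
Since (s_{25}, s_{26}) = (s_1, s_2) = (21, 20) (two consecutive terms determine the rest), the sequence is periodic with period 24.
(3190 - 1) mod 24 = 21, so s_{3190} = s_{22} = 37.

37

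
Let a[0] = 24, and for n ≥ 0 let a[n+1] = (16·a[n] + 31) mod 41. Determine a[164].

38

a[0] = 24; a[1] = 5; a[2] = 29; a[3] = 3; a[4] = 38; a[5] = 24.
Since a[5] = a[0] = 24, the sequence is periodic with period 5.
(164 - 0) mod 5 = 4, so a[164] = a[4] = 38.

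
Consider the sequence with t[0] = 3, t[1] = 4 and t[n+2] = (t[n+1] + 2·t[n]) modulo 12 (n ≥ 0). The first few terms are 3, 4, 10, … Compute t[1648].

2

t[0] = 3; t[1] = 4; t[2] = 10; t[3] = 6; t[4] = 2; t[5] = 2; t[6] = 6; t[7] = 10; t[8] = 10; t[9] = 6.
Since (t[8], t[9]) = (t[2], t[3]) = (10, 6) (two consecutive terms determine the rest), the sequence is eventually periodic: after a pre-period of length 2 it cycles with period 6.
For n ≥ 2, t[n] depends only on (n - 2) mod 6. (1648 - 2) mod 6 = 2, so t[1648] = t[4] = 2.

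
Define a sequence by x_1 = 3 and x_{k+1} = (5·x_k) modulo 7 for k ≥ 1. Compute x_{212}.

x_1 = 3,  x_2 = 1,  x_3 = 5,  x_4 = 4,  x_5 = 6,  x_6 = 2,  x_7 = 3.
Since x_7 = x_1 = 3, the sequence is periodic with period 6.
So x_{212} = x_{1 + ((212-1) mod 6)} = x_2 = 1.

1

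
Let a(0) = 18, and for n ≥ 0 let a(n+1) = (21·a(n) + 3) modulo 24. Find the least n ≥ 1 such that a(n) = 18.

Computing terms: a(0) = 18,  a(1) = 21,  a(2) = 12,  a(3) = 15,  a(4) = 6,  a(5) = 9,  a(6) = 0,  a(7) = 3,  a(8) = 18.
The sequence repeats with period 8.
The value 18 next appears (with n ≥ 1) at a(8).

8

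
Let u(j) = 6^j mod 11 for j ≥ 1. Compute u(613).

7

Listing terms: u(1) = 6, u(2) = 3, u(3) = 7, u(4) = 9, u(5) = 10, u(6) = 5, u(7) = 8, u(8) = 4, u(9) = 2, u(10) = 1, u(11) = 6.
Since u(11) = u(1) = 6, the sequence is periodic with period 10.
(613 - 1) mod 10 = 2, so u(613) = u(3) = 7.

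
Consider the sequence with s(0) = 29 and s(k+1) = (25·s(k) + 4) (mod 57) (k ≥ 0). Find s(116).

Computing terms: s(0) = 29,  s(1) = 45,  s(2) = 46,  s(3) = 14,  s(4) = 12,  s(5) = 19,  s(6) = 23,  s(7) = 9,  s(8) = 1,  s(9) = 29.
The sequence repeats with period 9.
So s(116) = s(0 + ((116-0) mod 9)) = s(8) = 1.

1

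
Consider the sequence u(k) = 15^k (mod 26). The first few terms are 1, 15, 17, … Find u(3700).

Computing terms: u(0) = 1, u(1) = 15, u(2) = 17, u(3) = 21, u(4) = 3, u(5) = 19, u(6) = 25, u(7) = 11, u(8) = 9, u(9) = 5, u(10) = 23, u(11) = 7, u(12) = 1.
The sequence repeats with period 12.
(3700 - 0) mod 12 = 4, so u(3700) = u(4) = 3.

3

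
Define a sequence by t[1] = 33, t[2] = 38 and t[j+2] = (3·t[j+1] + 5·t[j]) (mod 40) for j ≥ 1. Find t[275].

4

Listing terms: t[1] = 33,  t[2] = 38,  t[3] = 39,  t[4] = 27,  t[5] = 36,  t[6] = 3,  t[7] = 29,  t[8] = 22,  t[9] = 11,  t[10] = 23,  t[11] = 4,  t[12] = 7,  t[13] = 1,  t[14] = 38,  t[15] = 39.
Since (t[14], t[15]) = (t[2], t[3]) = (38, 39) (two consecutive terms determine the rest), the sequence is eventually periodic: after a pre-period of length 1 it cycles with period 12.
For j ≥ 2, t[j] depends only on (j - 2) mod 12. (275 - 2) mod 12 = 9, so t[275] = t[11] = 4.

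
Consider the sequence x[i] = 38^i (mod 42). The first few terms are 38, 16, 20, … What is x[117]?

We have x[1] = 38, x[2] = 16, x[3] = 20, x[4] = 4, x[5] = 26, x[6] = 22, x[7] = 38.
Since x[7] = x[1] = 38, the sequence is periodic with period 6.
So x[117] = x[1 + ((117-1) mod 6)] = x[3] = 20.

20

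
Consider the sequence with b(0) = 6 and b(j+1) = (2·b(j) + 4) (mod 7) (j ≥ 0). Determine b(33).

6

Listing terms: b(0) = 6, b(1) = 2, b(2) = 1, b(3) = 6.
The sequence repeats with period 3.
(33 - 0) mod 3 = 0, so b(33) = b(0) = 6.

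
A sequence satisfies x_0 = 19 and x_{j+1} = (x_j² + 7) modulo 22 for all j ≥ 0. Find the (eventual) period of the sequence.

6

x_0 = 19; x_1 = 16; x_2 = 21; x_3 = 8; x_4 = 5; x_5 = 10; x_6 = 19.
Since x_6 = x_0 = 19, the sequence is periodic with period 6.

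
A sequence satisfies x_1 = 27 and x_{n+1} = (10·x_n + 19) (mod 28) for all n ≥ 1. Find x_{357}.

We have x_1 = 27,  x_2 = 9,  x_3 = 25,  x_4 = 17,  x_5 = 21,  x_6 = 5,  x_7 = 13,  x_8 = 9.
Since x_8 = x_2 = 9, the sequence is eventually periodic: after a pre-period of length 1 it cycles with period 6.
For n ≥ 2, x_n depends only on (n - 2) mod 6. (357 - 2) mod 6 = 1, so x_{357} = x_3 = 25.

25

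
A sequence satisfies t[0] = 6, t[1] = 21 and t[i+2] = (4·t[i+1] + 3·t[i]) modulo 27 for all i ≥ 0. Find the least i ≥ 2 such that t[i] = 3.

Listing terms: t[0] = 6; t[1] = 21; t[2] = 21; t[3] = 12; t[4] = 3; t[5] = 21; t[6] = 12.
Since (t[5], t[6]) = (t[2], t[3]) = (21, 12) (two consecutive terms determine the rest), the sequence is eventually periodic: after a pre-period of length 2 it cycles with period 3.
The value 3 first appears (with i ≥ 2) at t[4].

4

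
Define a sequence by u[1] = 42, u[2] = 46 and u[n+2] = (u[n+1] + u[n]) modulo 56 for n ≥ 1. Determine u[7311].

24

We have u[1] = 42,  u[2] = 46,  u[3] = 32,  u[4] = 22,  u[5] = 54,  u[6] = 20,  u[7] = 18,  u[8] = 38,  u[9] = 0,  u[10] = 38,  u[11] = 38,  u[12] = 20,  u[13] = 2,  u[14] = 22,  u[15] = 24,  u[16] = 46,  u[17] = 14,  u[18] = 4,  u[19] = 18,  u[20] = 22,  u[21] = 40,  u[22] = 6,  u[23] = 46,  u[24] = 52,  u[25] = 42,  u[26] = 38,  u[27] = 24,  u[28] = 6,  u[29] = 30,  u[30] = 36,  u[31] = 10,  u[32] = 46,  u[33] = 0,  u[34] = 46,  u[35] = 46,  u[36] = 36,  u[37] = 26,  u[38] = 6,  u[39] = 32,  u[40] = 38,  u[41] = 14,  u[42] = 52,  u[43] = 10,  u[44] = 6,  u[45] = 16,  u[46] = 22,  u[47] = 38,  u[48] = 4,  u[49] = 42,  u[50] = 46.
The sequence repeats with period 48.
(7311 - 1) mod 48 = 14, so u[7311] = u[15] = 24.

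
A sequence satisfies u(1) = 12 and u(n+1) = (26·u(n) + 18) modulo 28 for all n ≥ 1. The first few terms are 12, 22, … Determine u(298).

Computing terms: u(1) = 12,  u(2) = 22,  u(3) = 2,  u(4) = 14,  u(5) = 18,  u(6) = 10,  u(7) = 26,  u(8) = 22.
Since u(8) = u(2) = 22, the sequence is eventually periodic: after a pre-period of length 1 it cycles with period 6.
For n ≥ 2, u(n) depends only on (n - 2) mod 6. (298 - 2) mod 6 = 2, so u(298) = u(4) = 14.

14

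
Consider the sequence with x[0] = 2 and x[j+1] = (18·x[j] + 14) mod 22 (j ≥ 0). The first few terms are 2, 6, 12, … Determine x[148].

Listing terms: x[0] = 2, x[1] = 6, x[2] = 12, x[3] = 10, x[4] = 18, x[5] = 8, x[6] = 4, x[7] = 20, x[8] = 0, x[9] = 14, x[10] = 2.
The sequence repeats with period 10.
So x[148] = x[0 + ((148-0) mod 10)] = x[8] = 0.

0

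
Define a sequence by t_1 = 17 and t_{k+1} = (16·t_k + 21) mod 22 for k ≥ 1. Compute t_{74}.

15

t_1 = 17,  t_2 = 7,  t_3 = 1,  t_4 = 15,  t_5 = 19,  t_6 = 17.
Since t_6 = t_1 = 17, the sequence is periodic with period 5.
(74 - 1) mod 5 = 3, so t_{74} = t_4 = 15.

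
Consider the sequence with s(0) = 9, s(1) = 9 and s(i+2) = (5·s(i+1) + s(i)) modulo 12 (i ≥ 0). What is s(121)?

s(0) = 9; s(1) = 9; s(2) = 6; s(3) = 3; s(4) = 9; s(5) = 0; s(6) = 9; s(7) = 9.
Since (s(6), s(7)) = (s(0), s(1)) = (9, 9) (two consecutive terms determine the rest), the sequence is periodic with period 6.
So s(121) = s(0 + ((121-0) mod 6)) = s(1) = 9.

9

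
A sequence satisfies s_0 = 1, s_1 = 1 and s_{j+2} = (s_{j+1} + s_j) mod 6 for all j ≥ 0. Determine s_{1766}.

4

Computing terms: s_0 = 1,  s_1 = 1,  s_2 = 2,  s_3 = 3,  s_4 = 5,  s_5 = 2,  s_6 = 1,  s_7 = 3,  s_8 = 4,  s_9 = 1,  s_{10} = 5,  s_{11} = 0,  s_{12} = 5,  s_{13} = 5,  s_{14} = 4,  s_{15} = 3,  s_{16} = 1,  s_{17} = 4,  s_{18} = 5,  s_{19} = 3,  s_{20} = 2,  s_{21} = 5,  s_{22} = 1,  s_{23} = 0,  s_{24} = 1,  s_{25} = 1.
The sequence repeats with period 24.
(1766 - 0) mod 24 = 14, so s_{1766} = s_{14} = 4.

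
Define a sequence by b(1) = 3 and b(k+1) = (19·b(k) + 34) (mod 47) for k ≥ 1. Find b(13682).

8

Listing terms: b(1) = 3,  b(2) = 44,  b(3) = 24,  b(4) = 20,  b(5) = 38,  b(6) = 4,  b(7) = 16,  b(8) = 9,  b(9) = 17,  b(10) = 28,  b(11) = 2,  b(12) = 25,  b(13) = 39,  b(14) = 23,  b(15) = 1,  b(16) = 6,  b(17) = 7,  b(18) = 26,  b(19) = 11,  b(20) = 8,  b(21) = 45,  b(22) = 43,  b(23) = 5,  b(24) = 35,  b(25) = 41,  b(26) = 14,  b(27) = 18,  b(28) = 0,  b(29) = 34,  b(30) = 22,  b(31) = 29,  b(32) = 21,  b(33) = 10,  b(34) = 36,  b(35) = 13,  b(36) = 46,  b(37) = 15,  b(38) = 37,  b(39) = 32,  b(40) = 31,  b(41) = 12,  b(42) = 27,  b(43) = 30,  b(44) = 40,  b(45) = 42,  b(46) = 33,  b(47) = 3.
The sequence repeats with period 46.
(13682 - 1) mod 46 = 19, so b(13682) = b(20) = 8.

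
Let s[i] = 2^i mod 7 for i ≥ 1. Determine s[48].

We have s[1] = 2; s[2] = 4; s[3] = 1; s[4] = 2.
The sequence repeats with period 3.
(48 - 1) mod 3 = 2, so s[48] = s[3] = 1.

1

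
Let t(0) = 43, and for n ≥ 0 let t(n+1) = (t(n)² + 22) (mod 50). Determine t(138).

13

We have t(0) = 43, t(1) = 21, t(2) = 13, t(3) = 41, t(4) = 3, t(5) = 31, t(6) = 33, t(7) = 11, t(8) = 43.
Since t(8) = t(0) = 43, the sequence is periodic with period 8.
So t(138) = t(0 + ((138-0) mod 8)) = t(2) = 13.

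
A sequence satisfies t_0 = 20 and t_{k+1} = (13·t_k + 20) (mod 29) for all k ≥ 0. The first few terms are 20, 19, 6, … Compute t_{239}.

19

Listing terms: t_0 = 20,  t_1 = 19,  t_2 = 6,  t_3 = 11,  t_4 = 18,  t_5 = 22,  t_6 = 16,  t_7 = 25,  t_8 = 26,  t_9 = 10,  t_{10} = 5,  t_{11} = 27,  t_{12} = 23,  t_{13} = 0,  t_{14} = 20.
The sequence repeats with period 14.
So t_{239} = t_{0 + ((239-0) mod 14)} = t_1 = 19.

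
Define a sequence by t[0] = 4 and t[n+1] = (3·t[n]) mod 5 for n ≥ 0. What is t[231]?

Listing terms: t[0] = 4,  t[1] = 2,  t[2] = 1,  t[3] = 3,  t[4] = 4.
The sequence repeats with period 4.
So t[231] = t[0 + ((231-0) mod 4)] = t[3] = 3.

3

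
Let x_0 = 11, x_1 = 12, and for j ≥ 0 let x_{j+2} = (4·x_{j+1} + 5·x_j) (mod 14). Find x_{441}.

Listing terms: x_0 = 11,  x_1 = 12,  x_2 = 5,  x_3 = 10,  x_4 = 9,  x_5 = 2,  x_6 = 11,  x_7 = 12.
The sequence repeats with period 6.
So x_{441} = x_{0 + ((441-0) mod 6)} = x_3 = 10.

10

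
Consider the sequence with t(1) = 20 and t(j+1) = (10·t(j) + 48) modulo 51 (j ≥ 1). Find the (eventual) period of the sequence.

t(1) = 20; t(2) = 44; t(3) = 29; t(4) = 32; t(5) = 11; t(6) = 5; t(7) = 47; t(8) = 8; t(9) = 26; t(10) = 2; t(11) = 17; t(12) = 14; t(13) = 35; t(14) = 41; t(15) = 50; t(16) = 38; t(17) = 20.
Since t(17) = t(1) = 20, the sequence is periodic with period 16.

16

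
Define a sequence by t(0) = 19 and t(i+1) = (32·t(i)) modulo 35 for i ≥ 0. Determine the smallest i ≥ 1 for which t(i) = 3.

t(0) = 19,  t(1) = 13,  t(2) = 31,  t(3) = 12,  t(4) = 34,  t(5) = 3,  t(6) = 26,  t(7) = 27,  t(8) = 24,  t(9) = 33,  t(10) = 6,  t(11) = 17,  t(12) = 19.
The sequence repeats with period 12.
The value 3 first appears (with i ≥ 1) at t(5).

5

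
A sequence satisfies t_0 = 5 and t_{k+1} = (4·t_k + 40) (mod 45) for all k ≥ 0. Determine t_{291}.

We have t_0 = 5; t_1 = 15; t_2 = 10; t_3 = 35; t_4 = 0; t_5 = 40; t_6 = 20; t_7 = 30; t_8 = 25; t_9 = 5.
The sequence repeats with period 9.
So t_{291} = t_{0 + ((291-0) mod 9)} = t_3 = 35.

35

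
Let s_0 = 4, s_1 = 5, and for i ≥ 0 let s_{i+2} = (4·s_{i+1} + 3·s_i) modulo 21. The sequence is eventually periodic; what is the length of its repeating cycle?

s_0 = 4; s_1 = 5; s_2 = 11; s_3 = 17; s_4 = 17; s_5 = 14; s_6 = 2; s_7 = 8; s_8 = 17; s_9 = 8; s_{10} = 20; s_{11} = 20; s_{12} = 14; s_{13} = 11; s_{14} = 2; s_{15} = 20; s_{16} = 2; s_{17} = 5; s_{18} = 5; s_{19} = 14; s_{20} = 8; s_{21} = 11; s_{22} = 5; s_{23} = 11.
Since (s_{22}, s_{23}) = (s_1, s_2) = (5, 11) (two consecutive terms determine the rest), the sequence is eventually periodic: after a pre-period of length 1 it cycles with period 21.

21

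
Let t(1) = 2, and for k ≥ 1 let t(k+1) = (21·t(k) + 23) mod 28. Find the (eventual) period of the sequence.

4

Computing terms: t(1) = 2,  t(2) = 9,  t(3) = 16,  t(4) = 23,  t(5) = 2.
Since t(5) = t(1) = 2, the sequence is periodic with period 4.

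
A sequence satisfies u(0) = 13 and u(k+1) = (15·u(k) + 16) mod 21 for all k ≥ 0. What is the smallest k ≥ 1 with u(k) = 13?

We have u(0) = 13,  u(1) = 1,  u(2) = 10,  u(3) = 19,  u(4) = 7,  u(5) = 16,  u(6) = 4,  u(7) = 13.
Since u(7) = u(0) = 13, the sequence is periodic with period 7.
The value 13 next appears (with k ≥ 1) at u(7).

7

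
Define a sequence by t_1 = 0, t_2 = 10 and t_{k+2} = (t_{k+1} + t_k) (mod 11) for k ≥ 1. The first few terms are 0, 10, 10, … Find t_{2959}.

1

We have t_1 = 0,  t_2 = 10,  t_3 = 10,  t_4 = 9,  t_5 = 8,  t_6 = 6,  t_7 = 3,  t_8 = 9,  t_9 = 1,  t_{10} = 10,  t_{11} = 0,  t_{12} = 10.
Since (t_{11}, t_{12}) = (t_1, t_2) = (0, 10) (two consecutive terms determine the rest), the sequence is periodic with period 10.
So t_{2959} = t_{1 + ((2959-1) mod 10)} = t_9 = 1.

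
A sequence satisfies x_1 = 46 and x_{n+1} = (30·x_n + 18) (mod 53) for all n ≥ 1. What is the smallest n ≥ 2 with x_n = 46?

5

Listing terms: x_1 = 46,  x_2 = 20,  x_3 = 35,  x_4 = 8,  x_5 = 46.
The sequence repeats with period 4.
The value 46 next appears (with n ≥ 2) at x_5.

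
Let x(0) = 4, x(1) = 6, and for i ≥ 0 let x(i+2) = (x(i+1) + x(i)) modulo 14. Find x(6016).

4

We have x(0) = 4, x(1) = 6, x(2) = 10, x(3) = 2, x(4) = 12, x(5) = 0, x(6) = 12, x(7) = 12, x(8) = 10, x(9) = 8, x(10) = 4, x(11) = 12, x(12) = 2, x(13) = 0, x(14) = 2, x(15) = 2, x(16) = 4, x(17) = 6.
Since (x(16), x(17)) = (x(0), x(1)) = (4, 6) (two consecutive terms determine the rest), the sequence is periodic with period 16.
So x(6016) = x(0 + ((6016-0) mod 16)) = x(0) = 4.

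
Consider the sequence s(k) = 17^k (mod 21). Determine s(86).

16

Listing terms: s(1) = 17; s(2) = 16; s(3) = 20; s(4) = 4; s(5) = 5; s(6) = 1; s(7) = 17.
Since s(7) = s(1) = 17, the sequence is periodic with period 6.
(86 - 1) mod 6 = 1, so s(86) = s(2) = 16.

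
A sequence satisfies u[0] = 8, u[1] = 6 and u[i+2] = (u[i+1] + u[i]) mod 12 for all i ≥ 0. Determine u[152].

2

Listing terms: u[0] = 8, u[1] = 6, u[2] = 2, u[3] = 8, u[4] = 10, u[5] = 6, u[6] = 4, u[7] = 10, u[8] = 2, u[9] = 0, u[10] = 2, u[11] = 2, u[12] = 4, u[13] = 6, u[14] = 10, u[15] = 4, u[16] = 2, u[17] = 6, u[18] = 8, u[19] = 2, u[20] = 10, u[21] = 0, u[22] = 10, u[23] = 10, u[24] = 8, u[25] = 6.
The sequence repeats with period 24.
(152 - 0) mod 24 = 8, so u[152] = u[8] = 2.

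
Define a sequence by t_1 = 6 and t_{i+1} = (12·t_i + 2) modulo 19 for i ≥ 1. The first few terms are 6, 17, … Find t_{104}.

17

Listing terms: t_1 = 6; t_2 = 17; t_3 = 16; t_4 = 4; t_5 = 12; t_6 = 13; t_7 = 6.
Since t_7 = t_1 = 6, the sequence is periodic with period 6.
So t_{104} = t_{1 + ((104-1) mod 6)} = t_2 = 17.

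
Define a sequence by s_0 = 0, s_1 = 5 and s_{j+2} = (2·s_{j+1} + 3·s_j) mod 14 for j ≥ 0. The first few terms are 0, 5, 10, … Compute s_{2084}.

10

s_0 = 0; s_1 = 5; s_2 = 10; s_3 = 7; s_4 = 2; s_5 = 11; s_6 = 0; s_7 = 5.
Since (s_6, s_7) = (s_0, s_1) = (0, 5) (two consecutive terms determine the rest), the sequence is periodic with period 6.
(2084 - 0) mod 6 = 2, so s_{2084} = s_2 = 10.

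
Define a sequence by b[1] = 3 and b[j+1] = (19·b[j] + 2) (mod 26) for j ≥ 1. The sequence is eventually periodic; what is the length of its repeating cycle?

b[1] = 3; b[2] = 7; b[3] = 5; b[4] = 19; b[5] = 25; b[6] = 9; b[7] = 17; b[8] = 13; b[9] = 15; b[10] = 1; b[11] = 21; b[12] = 11; b[13] = 3.
Since b[13] = b[1] = 3, the sequence is periodic with period 12.

12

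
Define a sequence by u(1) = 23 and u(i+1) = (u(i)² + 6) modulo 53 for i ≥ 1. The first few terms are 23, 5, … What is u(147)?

15

Computing terms: u(1) = 23,  u(2) = 5,  u(3) = 31,  u(4) = 13,  u(5) = 16,  u(6) = 50,  u(7) = 15,  u(8) = 19,  u(9) = 49,  u(10) = 22,  u(11) = 13.
Since u(11) = u(4) = 13, the sequence is eventually periodic: after a pre-period of length 3 it cycles with period 7.
For i ≥ 4, u(i) depends only on (i - 4) mod 7. (147 - 4) mod 7 = 3, so u(147) = u(7) = 15.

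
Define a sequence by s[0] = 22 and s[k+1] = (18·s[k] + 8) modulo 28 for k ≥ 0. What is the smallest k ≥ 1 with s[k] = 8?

Computing terms: s[0] = 22, s[1] = 12, s[2] = 0, s[3] = 8, s[4] = 12.
Since s[4] = s[1] = 12, the sequence is eventually periodic: after a pre-period of length 1 it cycles with period 3.
The value 8 first appears (with k ≥ 1) at s[3].

3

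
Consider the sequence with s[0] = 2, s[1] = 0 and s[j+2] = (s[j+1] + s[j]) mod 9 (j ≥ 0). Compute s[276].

s[0] = 2,  s[1] = 0,  s[2] = 2,  s[3] = 2,  s[4] = 4,  s[5] = 6,  s[6] = 1,  s[7] = 7,  s[8] = 8,  s[9] = 6,  s[10] = 5,  s[11] = 2,  s[12] = 7,  s[13] = 0,  s[14] = 7,  s[15] = 7,  s[16] = 5,  s[17] = 3,  s[18] = 8,  s[19] = 2,  s[20] = 1,  s[21] = 3,  s[22] = 4,  s[23] = 7,  s[24] = 2,  s[25] = 0.
Since (s[24], s[25]) = (s[0], s[1]) = (2, 0) (two consecutive terms determine the rest), the sequence is periodic with period 24.
So s[276] = s[0 + ((276-0) mod 24)] = s[12] = 7.

7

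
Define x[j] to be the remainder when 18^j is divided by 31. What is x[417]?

x[0] = 1, x[1] = 18, x[2] = 14, x[3] = 4, x[4] = 10, x[5] = 25, x[6] = 16, x[7] = 9, x[8] = 7, x[9] = 2, x[10] = 5, x[11] = 28, x[12] = 8, x[13] = 20, x[14] = 19, x[15] = 1.
The sequence repeats with period 15.
So x[417] = x[0 + ((417-0) mod 15)] = x[12] = 8.

8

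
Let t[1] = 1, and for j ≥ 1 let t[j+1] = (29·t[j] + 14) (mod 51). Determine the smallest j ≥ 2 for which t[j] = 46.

We have t[1] = 1,  t[2] = 43,  t[3] = 37,  t[4] = 16,  t[5] = 19,  t[6] = 4,  t[7] = 28,  t[8] = 10,  t[9] = 49,  t[10] = 7,  t[11] = 13,  t[12] = 34,  t[13] = 31,  t[14] = 46,  t[15] = 22,  t[16] = 40,  t[17] = 1.
The sequence repeats with period 16.
The value 46 first appears (with j ≥ 2) at t[14].

14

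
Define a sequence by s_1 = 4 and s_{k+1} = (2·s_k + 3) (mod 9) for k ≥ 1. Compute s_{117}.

We have s_1 = 4,  s_2 = 2,  s_3 = 7,  s_4 = 8,  s_5 = 1,  s_6 = 5,  s_7 = 4.
Since s_7 = s_1 = 4, the sequence is periodic with period 6.
So s_{117} = s_{1 + ((117-1) mod 6)} = s_3 = 7.

7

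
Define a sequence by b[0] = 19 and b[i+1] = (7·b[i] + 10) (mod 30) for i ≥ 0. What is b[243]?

Listing terms: b[0] = 19,  b[1] = 23,  b[2] = 21,  b[3] = 7,  b[4] = 29,  b[5] = 3,  b[6] = 1,  b[7] = 17,  b[8] = 9,  b[9] = 13,  b[10] = 11,  b[11] = 27,  b[12] = 19.
The sequence repeats with period 12.
(243 - 0) mod 12 = 3, so b[243] = b[3] = 7.

7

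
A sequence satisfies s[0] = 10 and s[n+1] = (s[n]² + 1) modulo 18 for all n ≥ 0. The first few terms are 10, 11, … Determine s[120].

8

s[0] = 10; s[1] = 11; s[2] = 14; s[3] = 17; s[4] = 2; s[5] = 5; s[6] = 8; s[7] = 11.
Since s[7] = s[1] = 11, the sequence is eventually periodic: after a pre-period of length 1 it cycles with period 6.
For n ≥ 1, s[n] depends only on (n - 1) mod 6. (120 - 1) mod 6 = 5, so s[120] = s[6] = 8.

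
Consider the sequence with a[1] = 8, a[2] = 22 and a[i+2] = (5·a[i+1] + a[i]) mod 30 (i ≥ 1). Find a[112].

Computing terms: a[1] = 8,  a[2] = 22,  a[3] = 28,  a[4] = 12,  a[5] = 28,  a[6] = 2,  a[7] = 8,  a[8] = 12,  a[9] = 8,  a[10] = 22.
The sequence repeats with period 8.
(112 - 1) mod 8 = 7, so a[112] = a[8] = 12.

12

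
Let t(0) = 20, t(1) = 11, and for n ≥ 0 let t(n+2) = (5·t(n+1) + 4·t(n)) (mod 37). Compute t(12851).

t(0) = 20,  t(1) = 11,  t(2) = 24,  t(3) = 16,  t(4) = 28,  t(5) = 19,  t(6) = 22,  t(7) = 1,  t(8) = 19,  t(9) = 25,  t(10) = 16,  t(11) = 32,  t(12) = 2,  t(13) = 27,  t(14) = 32,  t(15) = 9,  t(16) = 25,  t(17) = 13,  t(18) = 17,  t(19) = 26,  t(20) = 13,  t(21) = 21,  t(22) = 9,  t(23) = 18,  t(24) = 15,  t(25) = 36,  t(26) = 18,  t(27) = 12,  t(28) = 21,  t(29) = 5,  t(30) = 35,  t(31) = 10,  t(32) = 5,  t(33) = 28,  t(34) = 12,  t(35) = 24,  t(36) = 20,  t(37) = 11.
Since (t(36), t(37)) = (t(0), t(1)) = (20, 11) (two consecutive terms determine the rest), the sequence is periodic with period 36.
(12851 - 0) mod 36 = 35, so t(12851) = t(35) = 24.

24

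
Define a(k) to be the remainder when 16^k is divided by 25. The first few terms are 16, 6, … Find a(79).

Listing terms: a(1) = 16,  a(2) = 6,  a(3) = 21,  a(4) = 11,  a(5) = 1,  a(6) = 16.
The sequence repeats with period 5.
(79 - 1) mod 5 = 3, so a(79) = a(4) = 11.

11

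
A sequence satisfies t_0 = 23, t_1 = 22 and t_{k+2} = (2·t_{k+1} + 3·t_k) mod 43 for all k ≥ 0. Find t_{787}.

37

We have t_0 = 23, t_1 = 22, t_2 = 27, t_3 = 34, t_4 = 20, t_5 = 13, t_6 = 0, t_7 = 39, t_8 = 35, t_9 = 15, t_{10} = 6, t_{11} = 14, t_{12} = 3, t_{13} = 5, t_{14} = 19, t_{15} = 10, t_{16} = 34, t_{17} = 12, t_{18} = 40, t_{19} = 30, t_{20} = 8, t_{21} = 20, t_{22} = 21, t_{23} = 16, t_{24} = 9, t_{25} = 23, t_{26} = 30, t_{27} = 0, t_{28} = 4, t_{29} = 8, t_{30} = 28, t_{31} = 37, t_{32} = 29, t_{33} = 40, t_{34} = 38, t_{35} = 24, t_{36} = 33, t_{37} = 9, t_{38} = 31, t_{39} = 3, t_{40} = 13, t_{41} = 35, t_{42} = 23, t_{43} = 22.
Since (t_{42}, t_{43}) = (t_0, t_1) = (23, 22) (two consecutive terms determine the rest), the sequence is periodic with period 42.
So t_{787} = t_{0 + ((787-0) mod 42)} = t_{31} = 37.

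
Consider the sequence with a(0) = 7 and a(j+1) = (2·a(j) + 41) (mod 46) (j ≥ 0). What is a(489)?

23

We have a(0) = 7, a(1) = 9, a(2) = 13, a(3) = 21, a(4) = 37, a(5) = 23, a(6) = 41, a(7) = 31, a(8) = 11, a(9) = 17, a(10) = 29, a(11) = 7.
Since a(11) = a(0) = 7, the sequence is periodic with period 11.
So a(489) = a(0 + ((489-0) mod 11)) = a(5) = 23.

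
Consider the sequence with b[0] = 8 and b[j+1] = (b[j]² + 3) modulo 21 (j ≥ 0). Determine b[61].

10

We have b[0] = 8, b[1] = 4, b[2] = 19, b[3] = 7, b[4] = 10, b[5] = 19.
Since b[5] = b[2] = 19, the sequence is eventually periodic: after a pre-period of length 2 it cycles with period 3.
For j ≥ 2, b[j] depends only on (j - 2) mod 3. (61 - 2) mod 3 = 2, so b[61] = b[4] = 10.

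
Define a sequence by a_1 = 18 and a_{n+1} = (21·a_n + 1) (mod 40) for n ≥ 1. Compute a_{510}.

7

Listing terms: a_1 = 18, a_2 = 19, a_3 = 0, a_4 = 1, a_5 = 22, a_6 = 23, a_7 = 4, a_8 = 5, a_9 = 26, a_{10} = 27, a_{11} = 8, a_{12} = 9, a_{13} = 30, a_{14} = 31, a_{15} = 12, a_{16} = 13, a_{17} = 34, a_{18} = 35, a_{19} = 16, a_{20} = 17, a_{21} = 38, a_{22} = 39, a_{23} = 20, a_{24} = 21, a_{25} = 2, a_{26} = 3, a_{27} = 24, a_{28} = 25, a_{29} = 6, a_{30} = 7, a_{31} = 28, a_{32} = 29, a_{33} = 10, a_{34} = 11, a_{35} = 32, a_{36} = 33, a_{37} = 14, a_{38} = 15, a_{39} = 36, a_{40} = 37, a_{41} = 18.
The sequence repeats with period 40.
(510 - 1) mod 40 = 29, so a_{510} = a_{30} = 7.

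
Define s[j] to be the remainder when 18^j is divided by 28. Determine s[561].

8

Listing terms: s[0] = 1,  s[1] = 18,  s[2] = 16,  s[3] = 8,  s[4] = 4,  s[5] = 16.
Since s[5] = s[2] = 16, the sequence is eventually periodic: after a pre-period of length 2 it cycles with period 3.
For j ≥ 2, s[j] depends only on (j - 2) mod 3. (561 - 2) mod 3 = 1, so s[561] = s[3] = 8.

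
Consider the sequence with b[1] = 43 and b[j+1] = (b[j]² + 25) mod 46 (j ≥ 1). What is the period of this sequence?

Listing terms: b[1] = 43; b[2] = 34; b[3] = 31; b[4] = 20; b[5] = 11; b[6] = 8; b[7] = 43.
Since b[7] = b[1] = 43, the sequence is periodic with period 6.

6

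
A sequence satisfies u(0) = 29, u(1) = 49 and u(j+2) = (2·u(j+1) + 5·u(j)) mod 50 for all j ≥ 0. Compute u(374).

23

Computing terms: u(0) = 29,  u(1) = 49,  u(2) = 43,  u(3) = 31,  u(4) = 27,  u(5) = 9,  u(6) = 3,  u(7) = 1,  u(8) = 17,  u(9) = 39,  u(10) = 13,  u(11) = 21,  u(12) = 7,  u(13) = 19,  u(14) = 23,  u(15) = 41,  u(16) = 47,  u(17) = 49,  u(18) = 33,  u(19) = 11,  u(20) = 37,  u(21) = 29,  u(22) = 43,  u(23) = 31.
Since (u(22), u(23)) = (u(2), u(3)) = (43, 31) (two consecutive terms determine the rest), the sequence is eventually periodic: after a pre-period of length 2 it cycles with period 20.
For j ≥ 2, u(j) depends only on (j - 2) mod 20. (374 - 2) mod 20 = 12, so u(374) = u(14) = 23.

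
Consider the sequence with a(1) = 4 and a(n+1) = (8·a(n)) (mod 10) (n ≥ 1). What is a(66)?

Listing terms: a(1) = 4, a(2) = 2, a(3) = 6, a(4) = 8, a(5) = 4.
Since a(5) = a(1) = 4, the sequence is periodic with period 4.
(66 - 1) mod 4 = 1, so a(66) = a(2) = 2.

2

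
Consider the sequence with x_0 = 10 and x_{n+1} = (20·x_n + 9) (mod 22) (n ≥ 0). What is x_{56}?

11

Listing terms: x_0 = 10, x_1 = 11, x_2 = 9, x_3 = 13, x_4 = 5, x_5 = 21, x_6 = 11.
Since x_6 = x_1 = 11, the sequence is eventually periodic: after a pre-period of length 1 it cycles with period 5.
For n ≥ 1, x_n depends only on (n - 1) mod 5. (56 - 1) mod 5 = 0, so x_{56} = x_1 = 11.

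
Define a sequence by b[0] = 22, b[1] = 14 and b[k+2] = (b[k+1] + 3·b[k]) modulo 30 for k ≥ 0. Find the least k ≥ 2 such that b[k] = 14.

Listing terms: b[0] = 22, b[1] = 14, b[2] = 20, b[3] = 2, b[4] = 2, b[5] = 8, b[6] = 14, b[7] = 8, b[8] = 20, b[9] = 14, b[10] = 14, b[11] = 26, b[12] = 8, b[13] = 26, b[14] = 20, b[15] = 8, b[16] = 8, b[17] = 2, b[18] = 26, b[19] = 2, b[20] = 20, b[21] = 26, b[22] = 26, b[23] = 14, b[24] = 2, b[25] = 14, b[26] = 20.
Since (b[25], b[26]) = (b[1], b[2]) = (14, 20) (two consecutive terms determine the rest), the sequence is eventually periodic: after a pre-period of length 1 it cycles with period 24.
The value 14 first appears (with k ≥ 2) at b[6].

6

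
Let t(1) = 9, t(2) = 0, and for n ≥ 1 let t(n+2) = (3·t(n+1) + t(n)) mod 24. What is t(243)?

We have t(1) = 9, t(2) = 0, t(3) = 9, t(4) = 3, t(5) = 18, t(6) = 9, t(7) = 21, t(8) = 0, t(9) = 21, t(10) = 15, t(11) = 18, t(12) = 21, t(13) = 9, t(14) = 0.
Since (t(13), t(14)) = (t(1), t(2)) = (9, 0) (two consecutive terms determine the rest), the sequence is periodic with period 12.
(243 - 1) mod 12 = 2, so t(243) = t(3) = 9.

9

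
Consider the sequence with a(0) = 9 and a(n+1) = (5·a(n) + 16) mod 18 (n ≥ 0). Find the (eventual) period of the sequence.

6

We have a(0) = 9,  a(1) = 7,  a(2) = 15,  a(3) = 1,  a(4) = 3,  a(5) = 13,  a(6) = 9.
The sequence repeats with period 6.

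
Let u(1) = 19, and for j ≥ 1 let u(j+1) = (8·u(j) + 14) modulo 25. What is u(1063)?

17

Computing terms: u(1) = 19, u(2) = 16, u(3) = 17, u(4) = 0, u(5) = 14, u(6) = 1, u(7) = 22, u(8) = 15, u(9) = 9, u(10) = 11, u(11) = 2, u(12) = 5, u(13) = 4, u(14) = 21, u(15) = 7, u(16) = 20, u(17) = 24, u(18) = 6, u(19) = 12, u(20) = 10, u(21) = 19.
Since u(21) = u(1) = 19, the sequence is periodic with period 20.
So u(1063) = u(1 + ((1063-1) mod 20)) = u(3) = 17.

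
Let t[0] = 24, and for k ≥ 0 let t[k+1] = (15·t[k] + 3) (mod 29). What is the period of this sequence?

Computing terms: t[0] = 24,  t[1] = 15,  t[2] = 25,  t[3] = 1,  t[4] = 18,  t[5] = 12,  t[6] = 9,  t[7] = 22,  t[8] = 14,  t[9] = 10,  t[10] = 8,  t[11] = 7,  t[12] = 21,  t[13] = 28,  t[14] = 17,  t[15] = 26,  t[16] = 16,  t[17] = 11,  t[18] = 23,  t[19] = 0,  t[20] = 3,  t[21] = 19,  t[22] = 27,  t[23] = 2,  t[24] = 4,  t[25] = 5,  t[26] = 20,  t[27] = 13,  t[28] = 24.
The sequence repeats with period 28.

28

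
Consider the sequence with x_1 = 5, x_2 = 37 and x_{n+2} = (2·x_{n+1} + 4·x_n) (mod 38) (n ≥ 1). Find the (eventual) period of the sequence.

18

Computing terms: x_1 = 5, x_2 = 37, x_3 = 18, x_4 = 32, x_5 = 22, x_6 = 20, x_7 = 14, x_8 = 32, x_9 = 6, x_{10} = 26, x_{11} = 0, x_{12} = 28, x_{13} = 18, x_{14} = 34, x_{15} = 26, x_{16} = 36, x_{17} = 24, x_{18} = 2, x_{19} = 24, x_{20} = 18, x_{21} = 18, x_{22} = 32.
Since (x_{21}, x_{22}) = (x_3, x_4) = (18, 32) (two consecutive terms determine the rest), the sequence is eventually periodic: after a pre-period of length 2 it cycles with period 18.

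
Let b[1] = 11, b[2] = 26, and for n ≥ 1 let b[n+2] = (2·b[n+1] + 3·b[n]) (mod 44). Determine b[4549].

15

Computing terms: b[1] = 11, b[2] = 26, b[3] = 41, b[4] = 28, b[5] = 3, b[6] = 2, b[7] = 13, b[8] = 32, b[9] = 15, b[10] = 38, b[11] = 33, b[12] = 4, b[13] = 19, b[14] = 6, b[15] = 25, b[16] = 24, b[17] = 35, b[18] = 10, b[19] = 37, b[20] = 16, b[21] = 11, b[22] = 26.
Since (b[21], b[22]) = (b[1], b[2]) = (11, 26) (two consecutive terms determine the rest), the sequence is periodic with period 20.
So b[4549] = b[1 + ((4549-1) mod 20)] = b[9] = 15.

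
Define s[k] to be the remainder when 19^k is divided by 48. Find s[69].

We have s[1] = 19, s[2] = 25, s[3] = 43, s[4] = 1, s[5] = 19.
Since s[5] = s[1] = 19, the sequence is periodic with period 4.
(69 - 1) mod 4 = 0, so s[69] = s[1] = 19.

19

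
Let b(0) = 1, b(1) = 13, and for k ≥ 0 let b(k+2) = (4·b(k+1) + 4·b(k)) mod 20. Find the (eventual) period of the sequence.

3

We have b(0) = 1, b(1) = 13, b(2) = 16, b(3) = 16, b(4) = 8, b(5) = 16, b(6) = 16.
Since (b(5), b(6)) = (b(2), b(3)) = (16, 16) (two consecutive terms determine the rest), the sequence is eventually periodic: after a pre-period of length 2 it cycles with period 3.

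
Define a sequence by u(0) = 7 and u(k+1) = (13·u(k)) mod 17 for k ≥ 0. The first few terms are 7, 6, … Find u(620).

7

u(0) = 7, u(1) = 6, u(2) = 10, u(3) = 11, u(4) = 7.
Since u(4) = u(0) = 7, the sequence is periodic with period 4.
So u(620) = u(0 + ((620-0) mod 4)) = u(0) = 7.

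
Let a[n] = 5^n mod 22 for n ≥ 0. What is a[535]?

1

We have a[0] = 1, a[1] = 5, a[2] = 3, a[3] = 15, a[4] = 9, a[5] = 1.
The sequence repeats with period 5.
So a[535] = a[0 + ((535-0) mod 5)] = a[0] = 1.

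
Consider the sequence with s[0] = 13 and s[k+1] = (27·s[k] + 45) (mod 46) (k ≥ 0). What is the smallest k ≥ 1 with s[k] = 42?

13

s[0] = 13; s[1] = 28; s[2] = 19; s[3] = 6; s[4] = 23; s[5] = 22; s[6] = 41; s[7] = 2; s[8] = 7; s[9] = 4; s[10] = 15; s[11] = 36; s[12] = 5; s[13] = 42; s[14] = 29; s[15] = 0; s[16] = 45; s[17] = 18; s[18] = 25; s[19] = 30; s[20] = 27; s[21] = 38; s[22] = 13.
The sequence repeats with period 22.
The value 42 first appears (with k ≥ 1) at s[13].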